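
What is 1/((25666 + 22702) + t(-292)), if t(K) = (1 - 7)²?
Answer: 1/48404 ≈ 2.0659e-5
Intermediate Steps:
t(K) = 36 (t(K) = (-6)² = 36)
1/((25666 + 22702) + t(-292)) = 1/((25666 + 22702) + 36) = 1/(48368 + 36) = 1/48404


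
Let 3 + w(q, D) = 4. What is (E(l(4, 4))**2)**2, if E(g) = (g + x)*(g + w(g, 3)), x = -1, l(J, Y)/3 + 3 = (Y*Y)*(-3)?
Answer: 300232176838967296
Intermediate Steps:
l(J, Y) = -9 - 9*Y**2 (l(J, Y) = -9 + 3*((Y*Y)*(-3)) = -9 + 3*(Y**2*(-3)) = -9 + 3*(-3*Y**2) = -9 - 9*Y**2)
w(q, D) = 1 (w(q, D) = -3 + 4 = 1)
E(g) = (1 + g)*(-1 + g) (E(g) = (g - 1)*(g + 1) = (-1 + g)*(1 + g) = (1 + g)*(-1 + g))
(E(l(4, 4))**2)**2 = ((-1 + (-9 - 9*4**2)**2)**2)**2 = ((-1 + (-9 - 9*16)**2)**2)**2 = ((-1 + (-9 - 144)**2)**2)**2 = ((-1 + (-153)**2)**2)**2 = ((-1 + 23409)**2)**2 = (23408**2)**2 = 547934464**2 = 300232176838967296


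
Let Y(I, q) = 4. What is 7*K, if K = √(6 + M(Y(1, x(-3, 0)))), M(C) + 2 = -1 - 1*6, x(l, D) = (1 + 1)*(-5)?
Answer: 7*I*√3 ≈ 12.124*I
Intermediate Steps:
x(l, D) = -10 (x(l, D) = 2*(-5) = -10)
M(C) = -9 (M(C) = -2 + (-1 - 1*6) = -2 + (-1 - 6) = -2 - 7 = -9)
K = I*√3 (K = √(6 - 9) = √(-3) = I*√3 ≈ 1.732*I)
7*K = 7*(I*√3) = 7*I*√3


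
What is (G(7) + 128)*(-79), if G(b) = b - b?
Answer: -10112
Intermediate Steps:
G(b) = 0
(G(7) + 128)*(-79) = (0 + 128)*(-79) = 128*(-79) = -10112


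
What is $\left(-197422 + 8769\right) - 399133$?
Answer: $-587786$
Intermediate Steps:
$\left(-197422 + 8769\right) - 399133 = -188653 - 399133 = -587786$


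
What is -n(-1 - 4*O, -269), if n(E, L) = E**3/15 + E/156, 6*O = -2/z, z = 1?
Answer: -97/21060 ≈ -0.0046059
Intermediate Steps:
O = -1/3 (O = (-2/1)/6 = (-2*1)/6 = (1/6)*(-2) = -1/3 ≈ -0.33333)
n(E, L) = E**3/15 + E/156 (n(E, L) = E**3*(1/15) + E*(1/156) = E**3/15 + E/156)
-n(-1 - 4*O, -269) = -((-1 - 4*(-1/3))**3/15 + (-1 - 4*(-1/3))/156) = -((-1 + 4/3)**3/15 + (-1 + 4/3)/156) = -((1/3)**3/15 + (1/156)*(1/3)) = -((1/15)*(1/27) + 1/468) = -(1/405 + 1/468) = -1*97/21060 = -97/21060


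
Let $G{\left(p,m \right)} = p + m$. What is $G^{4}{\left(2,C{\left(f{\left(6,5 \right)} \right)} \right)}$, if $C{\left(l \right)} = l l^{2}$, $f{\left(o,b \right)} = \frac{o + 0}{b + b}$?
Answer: $\frac{5887339441}{244140625} \approx 24.115$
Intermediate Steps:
$f{\left(o,b \right)} = \frac{o}{2 b}$
$C{\left(l \right)} = l^{3}$
$G{\left(p,m \right)} = m + p$
$G^{4}{\left(2,C{\left(f{\left(6,5 \right)} \right)} \right)} = \left(\left(\frac{1}{2} \cdot 6 \cdot \frac{1}{5}\right)^{3} + 2\right)^{4} = \left(\left(\frac{3}{5}\right)^{3} + 2\right)^{4} = \left(\frac{27}{125} + 2\right)^{4} = \left(\frac{277}{125}\right)^{4} = \frac{5887339441}{244140625}$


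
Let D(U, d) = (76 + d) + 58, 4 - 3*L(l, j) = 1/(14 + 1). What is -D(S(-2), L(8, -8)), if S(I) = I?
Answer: -6089/45 ≈ -135.31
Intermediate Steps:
L(l, j) = 59/45 (L(l, j) = 4/3 - 1/(3*(14 + 1)) = 4/3 - 1/3/15 = 4/3 - 1/3*1/15 = 4/3 - 1/45 = 59/45)
D(U, d) = 134 + d
-D(S(-2), L(8, -8)) = -(134 + 59/45) = -1*6089/45 = -6089/45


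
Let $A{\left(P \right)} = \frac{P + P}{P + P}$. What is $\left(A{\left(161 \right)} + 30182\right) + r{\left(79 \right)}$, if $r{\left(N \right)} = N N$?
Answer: $36424$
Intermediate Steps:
$A{\left(P \right)} = 1$ ($A{\left(P \right)} = \frac{2 P}{2 P} = 2 P \frac{1}{2 P} = 1$)
$r{\left(N \right)} = N^{2}$
$\left(A{\left(161 \right)} + 30182\right) + r{\left(79 \right)} = \left(1 + 30182\right) + 79^{2} = 30183 + 6241 = 36424$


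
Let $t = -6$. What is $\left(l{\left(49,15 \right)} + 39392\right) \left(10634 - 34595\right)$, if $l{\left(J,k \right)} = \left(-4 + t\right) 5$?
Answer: $-942673662$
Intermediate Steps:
$l{\left(J,k \right)} = -50$ ($l{\left(J,k \right)} = \left(-4 - 6\right) 5 = \left(-10\right) 5 = -50$)
$\left(l{\left(49,15 \right)} + 39392\right) \left(10634 - 34595\right) = \left(-50 + 39392\right) \left(10634 - 34595\right) = 39342 \left(-23961\right) = -942673662$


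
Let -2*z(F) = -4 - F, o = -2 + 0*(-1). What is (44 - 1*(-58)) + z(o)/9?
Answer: 919/9 ≈ 102.11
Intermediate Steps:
o = -2 (o = -2 + 0 = -2)
z(F) = 2 + F/2 (z(F) = -(-4 - F)/2 = 2 + F/2)
(44 - 1*(-58)) + z(o)/9 = (44 - 1*(-58)) + (2 + (1/2)*(-2))/9 = (44 + 58) + (2 - 1)/9 = 102 + (1/9)*1 = 102 + 1/9 = 919/9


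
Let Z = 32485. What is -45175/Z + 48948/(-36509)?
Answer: -647873971/237198973 ≈ -2.7314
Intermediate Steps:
-45175/Z + 48948/(-36509) = -45175/32485 + 48948/(-36509) = -45175*1/32485 + 48948*(-1/36509) = -9035/6497 - 48948/36509 = -647873971/237198973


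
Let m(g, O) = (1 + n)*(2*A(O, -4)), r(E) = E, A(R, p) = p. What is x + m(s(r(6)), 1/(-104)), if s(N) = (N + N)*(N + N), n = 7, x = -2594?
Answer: -2658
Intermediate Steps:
s(N) = 4*N² (s(N) = (2*N)*(2*N) = 4*N²)
m(g, O) = -64 (m(g, O) = (1 + 7)*(2*(-4)) = 8*(-8) = -64)
x + m(s(r(6)), 1/(-104)) = -2594 - 64 = -2658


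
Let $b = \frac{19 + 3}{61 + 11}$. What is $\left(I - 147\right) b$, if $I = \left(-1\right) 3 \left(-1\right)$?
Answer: $-44$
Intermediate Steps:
$b = \frac{11}{36}$ ($b = \frac{22}{72} = 22 \cdot \frac{1}{72} = \frac{11}{36} \approx 0.30556$)
$I = 3$ ($I = \left(-3\right) \left(-1\right) = 3$)
$\left(I - 147\right) b = \left(3 - 147\right) \frac{11}{36} = \left(-144\right) \frac{11}{36} = -44$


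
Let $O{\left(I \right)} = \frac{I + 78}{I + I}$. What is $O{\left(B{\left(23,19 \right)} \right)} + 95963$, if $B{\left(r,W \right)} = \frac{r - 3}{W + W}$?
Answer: $\frac{480188}{5} \approx 96038.0$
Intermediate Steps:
$B{\left(r,W \right)} = \frac{-3 + r}{2 W}$
$O{\left(I \right)} = \frac{78 + I}{2 I}$
$O{\left(B{\left(23,19 \right)} \right)} + 95963 = \frac{78 + \frac{-3 + 23}{2 \cdot 19}}{2 \frac{-3 + 23}{2 \cdot 19}} + 95963 = \frac{78 + \frac{1}{2} \cdot \frac{1}{19} \cdot 20}{2 \cdot \frac{1}{2} \cdot \frac{1}{19} \cdot 20} + 95963 = \frac{78 + \frac{10}{19}}{2 \cdot \frac{10}{19}} + 95963 = \frac{1}{2} \cdot \frac{19}{10} \cdot \frac{1492}{19} + 95963 = \frac{373}{5} + 95963 = \frac{480188}{5}$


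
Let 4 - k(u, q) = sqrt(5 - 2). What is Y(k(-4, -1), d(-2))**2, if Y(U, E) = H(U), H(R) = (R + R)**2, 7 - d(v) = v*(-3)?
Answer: 8848 - 4864*sqrt(3) ≈ 423.30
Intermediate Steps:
k(u, q) = 4 - sqrt(3) (k(u, q) = 4 - sqrt(5 - 2) = 4 - sqrt(3))
d(v) = 7 + 3*v (d(v) = 7 - v*(-3) = 7 - (-3)*v = 7 + 3*v)
H(R) = 4*R**2 (H(R) = (2*R)**2 = 4*R**2)
Y(U, E) = 4*U**2
Y(k(-4, -1), d(-2))**2 = (4*(4 - sqrt(3))**2)**2 = 16*(4 - sqrt(3))**4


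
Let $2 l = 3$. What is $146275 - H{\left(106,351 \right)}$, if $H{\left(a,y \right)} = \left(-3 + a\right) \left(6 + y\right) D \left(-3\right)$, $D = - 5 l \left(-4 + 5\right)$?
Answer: $- \frac{1362145}{2} \approx -6.8107 \cdot 10^{5}$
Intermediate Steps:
$l = \frac{3}{2}$ ($l = \frac{1}{2} \cdot 3 = \frac{3}{2} \approx 1.5$)
$D = - \frac{15}{2}$ ($D = \left(-5\right) \frac{3}{2} \left(-4 + 5\right) = \left(- \frac{15}{2}\right) 1 = - \frac{15}{2} \approx -7.5$)
$H{\left(a,y \right)} = \frac{45 \left(-3 + a\right) \left(6 + y\right)}{2}$ ($H{\left(a,y \right)} = \left(-3 + a\right) \left(6 + y\right) \left(- \frac{15}{2}\right) \left(-3\right) = - \frac{15 \left(-3 + a\right) \left(6 + y\right)}{2} \left(-3\right) = \frac{45 \left(-3 + a\right) \left(6 + y\right)}{2}$)
$146275 - H{\left(106,351 \right)} = 146275 - \left(-405 + 135 \cdot 106 - \frac{47385}{2} + \frac{45}{2} \cdot 106 \cdot 351\right) = 146275 - \left(-405 + 14310 - \frac{47385}{2} + 837135\right) = 146275 - \frac{1654695}{2} = - \frac{1362145}{2}$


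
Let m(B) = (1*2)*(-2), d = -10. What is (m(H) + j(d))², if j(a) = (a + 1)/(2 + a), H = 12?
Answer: 529/64 ≈ 8.2656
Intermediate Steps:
j(a) = (1 + a)/(2 + a)
m(B) = -4 (m(B) = 2*(-2) = -4)
(m(H) + j(d))² = (-4 + (1 - 10)/(2 - 10))² = (-4 - 9/(-8))² = (-4 - ⅛*(-9))² = (-4 + 9/8)² = (-23/8)² = 529/64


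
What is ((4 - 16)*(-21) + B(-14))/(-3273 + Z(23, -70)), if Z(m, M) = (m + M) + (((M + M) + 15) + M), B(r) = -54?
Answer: -198/3515 ≈ -0.056330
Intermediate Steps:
Z(m, M) = 15 + m + 4*M (Z(m, M) = (M + m) + ((2*M + 15) + M) = (M + m) + ((15 + 2*M) + M) = (M + m) + (15 + 3*M) = 15 + m + 4*M)
((4 - 16)*(-21) + B(-14))/(-3273 + Z(23, -70)) = ((4 - 16)*(-21) - 54)/(-3273 + (15 + 23 + 4*(-70))) = (-12*(-21) - 54)/(-3273 + (15 + 23 - 280)) = (252 - 54)/(-3273 - 242) = 198/(-3515) = 198*(-1/3515) = -198/3515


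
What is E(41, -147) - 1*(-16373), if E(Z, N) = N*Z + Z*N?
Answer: 4319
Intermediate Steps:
E(Z, N) = 2*N*Z (E(Z, N) = N*Z + N*Z = 2*N*Z)
E(41, -147) - 1*(-16373) = 2*(-147)*41 - 1*(-16373) = -12054 + 16373 = 4319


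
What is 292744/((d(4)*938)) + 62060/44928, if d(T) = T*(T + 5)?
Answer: 52944599/5267808 ≈ 10.051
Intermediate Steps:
d(T) = T*(5 + T)
292744/((d(4)*938)) + 62060/44928 = 292744/(((4*(5 + 4))*938)) + 62060/44928 = 292744/(((4*9)*938)) + 62060*(1/44928) = 292744/((36*938)) + 15515/11232 = 292744/33768 + 15515/11232 = 292744*(1/33768) + 15515/11232 = 36593/4221 + 15515/11232 = 52944599/5267808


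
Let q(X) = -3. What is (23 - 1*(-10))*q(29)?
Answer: -99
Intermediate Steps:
(23 - 1*(-10))*q(29) = (23 - 1*(-10))*(-3) = (23 + 10)*(-3) = 33*(-3) = -99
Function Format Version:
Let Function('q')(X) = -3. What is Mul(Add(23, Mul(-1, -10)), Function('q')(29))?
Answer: -99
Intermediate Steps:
Mul(Add(23, Mul(-1, -10)), Function('q')(29)) = Mul(Add(23, Mul(-1, -10)), -3) = Mul(Add(23, 10), -3) = Mul(33, -3) = -99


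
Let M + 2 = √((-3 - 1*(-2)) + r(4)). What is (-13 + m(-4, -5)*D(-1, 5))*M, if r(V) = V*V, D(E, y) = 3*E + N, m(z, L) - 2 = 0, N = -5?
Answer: 58 - 29*√15 ≈ -54.317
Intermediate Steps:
m(z, L) = 2 (m(z, L) = 2 + 0 = 2)
D(E, y) = -5 + 3*E (D(E, y) = 3*E - 5 = -5 + 3*E)
r(V) = V²
M = -2 + √15 (M = -2 + √((-3 - 1*(-2)) + 4²) = -2 + √((-3 + 2) + 16) = -2 + √(-1 + 16) = -2 + √15 ≈ 1.8730)
(-13 + m(-4, -5)*D(-1, 5))*M = (-13 + 2*(-5 + 3*(-1)))*(-2 + √15) = (-13 + 2*(-5 - 3))*(-2 + √15) = (-13 + 2*(-8))*(-2 + √15) = (-13 - 16)*(-2 + √15) = -29*(-2 + √15) = 58 - 29*√15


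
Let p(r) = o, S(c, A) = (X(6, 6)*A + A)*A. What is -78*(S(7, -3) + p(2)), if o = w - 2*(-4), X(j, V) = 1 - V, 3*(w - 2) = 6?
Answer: 1872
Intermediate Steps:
w = 4 (w = 2 + (⅓)*6 = 2 + 2 = 4)
S(c, A) = -4*A² (S(c, A) = ((1 - 1*6)*A + A)*A = ((1 - 6)*A + A)*A = (-5*A + A)*A = (-4*A)*A = -4*A²)
o = 12 (o = 4 - 2*(-4) = 4 + 8 = 12)
p(r) = 12
-78*(S(7, -3) + p(2)) = -78*(-4*(-3)² + 12) = -78*(-4*9 + 12) = -78*(-36 + 12) = -78*(-24) = 1872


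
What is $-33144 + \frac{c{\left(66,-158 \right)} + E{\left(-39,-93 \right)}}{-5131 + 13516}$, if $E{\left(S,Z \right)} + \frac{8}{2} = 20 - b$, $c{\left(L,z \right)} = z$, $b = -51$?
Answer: $- \frac{21377887}{645} \approx -33144.0$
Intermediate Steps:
$E{\left(S,Z \right)} = 67$ ($E{\left(S,Z \right)} = -4 + \left(20 - -51\right) = -4 + \left(20 + 51\right) = -4 + 71 = 67$)
$-33144 + \frac{c{\left(66,-158 \right)} + E{\left(-39,-93 \right)}}{-5131 + 13516} = -33144 + \frac{-158 + 67}{-5131 + 13516} = -33144 - \frac{91}{8385} = -33144 - \frac{7}{645} = - \frac{21377887}{645}$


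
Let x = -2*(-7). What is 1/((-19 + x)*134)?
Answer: -1/670 ≈ -0.0014925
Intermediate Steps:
x = 14
1/((-19 + x)*134) = 1/((-19 + 14)*134) = 1/(-5*134) = 1/(-670) = -1/670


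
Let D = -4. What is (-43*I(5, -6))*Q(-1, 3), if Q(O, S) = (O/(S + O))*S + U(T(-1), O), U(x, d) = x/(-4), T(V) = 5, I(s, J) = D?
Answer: -473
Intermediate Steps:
I(s, J) = -4
U(x, d) = -x/4 (U(x, d) = x*(-¼) = -x/4)
Q(O, S) = -5/4 + O*S/(O + S) (Q(O, S) = (O/(S + O))*S - ¼*5 = (O/(O + S))*S - 5/4 = O*S/(O + S) - 5/4 = -5/4 + O*S/(O + S))
(-43*I(5, -6))*Q(-1, 3) = (-43*(-4))*((-5/4*(-1) - 5/4*3 - 1*3)/(-1 + 3)) = 172*((5/4 - 15/4 - 3)/2) = 172*((½)*(-11/2)) = 172*(-11/4) = -473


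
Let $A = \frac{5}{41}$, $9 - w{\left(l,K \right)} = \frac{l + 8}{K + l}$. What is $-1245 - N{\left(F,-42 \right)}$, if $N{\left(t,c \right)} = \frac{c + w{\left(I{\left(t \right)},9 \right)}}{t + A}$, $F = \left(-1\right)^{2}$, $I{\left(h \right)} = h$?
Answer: $- \frac{558801}{460} \approx -1214.8$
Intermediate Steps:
$F = 1$
$w{\left(l,K \right)} = 9 - \frac{8 + l}{K + l}$ ($w{\left(l,K \right)} = 9 - \frac{l + 8}{K + l} = 9 - \frac{8 + l}{K + l}$)
$A = \frac{5}{41}$ ($A = 5 \cdot \frac{1}{41} = \frac{5}{41} \approx 0.12195$)
$N{\left(t,c \right)} = \frac{c + \frac{73 + 8 t}{9 + t}}{\frac{5}{41} + t}$ ($N{\left(t,c \right)} = \frac{c + \frac{-8 + 8 t + 9 \cdot 9}{9 + t}}{t + \frac{5}{41}} = \frac{c + \frac{-8 + 8 t + 81}{9 + t}}{\frac{5}{41} + t} = \frac{c + \frac{73 + 8 t}{9 + t}}{\frac{5}{41} + t}$)
$-1245 - N{\left(F,-42 \right)} = -1245 - \frac{41 \left(73 + 8 \cdot 1 - 42 \left(9 + 1\right)\right)}{\left(5 + 41 \cdot 1\right) \left(9 + 1\right)} = -1245 - \frac{41 \left(73 + 8 - 420\right)}{\left(5 + 41\right) 10} = -1245 - 41 \cdot \frac{1}{46} \cdot \frac{1}{10} \left(73 + 8 - 420\right) = -1245 - 41 \cdot \frac{1}{46} \cdot \frac{1}{10} \left(-339\right) = -1245 - - \frac{13899}{460} = -1245 + \frac{13899}{460} = - \frac{558801}{460}$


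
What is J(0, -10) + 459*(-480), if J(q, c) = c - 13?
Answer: -220343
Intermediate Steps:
J(q, c) = -13 + c
J(0, -10) + 459*(-480) = (-13 - 10) + 459*(-480) = -23 - 220320 = -220343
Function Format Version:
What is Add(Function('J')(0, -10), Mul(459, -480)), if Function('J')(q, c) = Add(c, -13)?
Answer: -220343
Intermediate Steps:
Function('J')(q, c) = Add(-13, c)
Add(Function('J')(0, -10), Mul(459, -480)) = Add(Add(-13, -10), Mul(459, -480)) = Add(-23, -220320) = -220343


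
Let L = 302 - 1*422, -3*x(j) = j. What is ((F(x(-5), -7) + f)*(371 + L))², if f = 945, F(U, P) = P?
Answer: 55431051844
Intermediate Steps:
x(j) = -j/3
L = -120 (L = 302 - 422 = -120)
((F(x(-5), -7) + f)*(371 + L))² = ((-7 + 945)*(371 - 120))² = (938*251)² = 235438² = 55431051844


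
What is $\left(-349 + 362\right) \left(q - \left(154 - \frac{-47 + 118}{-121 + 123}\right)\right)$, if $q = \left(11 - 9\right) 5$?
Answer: $- \frac{2821}{2} \approx -1410.5$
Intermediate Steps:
$q = 10$ ($q = 2 \cdot 5 = 10$)
$\left(-349 + 362\right) \left(q - \left(154 - \frac{-47 + 118}{-121 + 123}\right)\right) = \left(-349 + 362\right) \left(10 - \left(154 - \frac{-47 + 118}{-121 + 123}\right)\right) = 13 \left(10 - \left(154 - \frac{71}{2}\right)\right) = 13 \left(10 + \left(71 \cdot \frac{1}{2} - 154\right)\right) = 13 \left(10 + \left(\frac{71}{2} - 154\right)\right) = 13 \left(10 - \frac{237}{2}\right) = 13 \left(- \frac{217}{2}\right) = - \frac{2821}{2}$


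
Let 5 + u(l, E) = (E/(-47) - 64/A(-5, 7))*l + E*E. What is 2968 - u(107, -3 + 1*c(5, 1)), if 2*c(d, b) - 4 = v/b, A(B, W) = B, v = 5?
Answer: 1508291/940 ≈ 1604.6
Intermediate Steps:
c(d, b) = 2 + 5/(2*b) (c(d, b) = 2 + (5/b)/2 = 2 + 5/(2*b))
u(l, E) = -5 + E² + l*(64/5 - E/47) (u(l, E) = -5 + ((E/(-47) - 64/(-5))*l + E*E) = -5 + ((E*(-1/47) - 64*(-⅕))*l + E²) = -5 + ((-E/47 + 64/5)*l + E²) = -5 + ((64/5 - E/47)*l + E²) = -5 + (l*(64/5 - E/47) + E²) = -5 + (E² + l*(64/5 - E/47)) = -5 + E² + l*(64/5 - E/47))
2968 - u(107, -3 + 1*c(5, 1)) = 2968 - (-5 + (-3 + 1*(2 + (5/2)/1))² + (64/5)*107 - 1/47*(-3 + 1*(2 + (5/2)/1))*107) = 2968 - (-5 + (-3 + 1*(2 + (5/2)*1))² + 6848/5 - 1/47*(-3 + 1*(2 + (5/2)*1))*107) = 2968 - (-5 + (-3 + 1*(2 + 5/2))² + 6848/5 - 1/47*(-3 + 1*(2 + 5/2))*107) = 2968 - (-5 + (-3 + 1*(9/2))² + 6848/5 - 1/47*(-3 + 1*(9/2))*107) = 2968 - (-5 + (-3 + 9/2)² + 6848/5 - 1/47*(-3 + 9/2)*107) = 2968 - (-5 + (3/2)² + 6848/5 - 1/47*3/2*107) = 2968 - (-5 + 9/4 + 6848/5 - 321/94) = 2968 - 1*1281629/940 = 2968 - 1281629/940 = 1508291/940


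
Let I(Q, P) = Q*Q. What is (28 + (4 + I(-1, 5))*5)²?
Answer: 2809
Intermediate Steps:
I(Q, P) = Q²
(28 + (4 + I(-1, 5))*5)² = (28 + (4 + (-1)²)*5)² = (28 + (4 + 1)*5)² = (28 + 5*5)² = (28 + 25)² = 53² = 2809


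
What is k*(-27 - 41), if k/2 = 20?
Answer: -2720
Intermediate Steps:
k = 40 (k = 2*20 = 40)
k*(-27 - 41) = 40*(-27 - 41) = 40*(-68) = -2720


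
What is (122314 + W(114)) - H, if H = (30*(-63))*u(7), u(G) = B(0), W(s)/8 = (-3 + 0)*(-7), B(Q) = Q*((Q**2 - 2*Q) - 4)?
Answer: 122482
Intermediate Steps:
B(Q) = Q*(-4 + Q**2 - 2*Q)
W(s) = 168 (W(s) = 8*((-3 + 0)*(-7)) = 8*(-3*(-7)) = 8*21 = 168)
u(G) = 0 (u(G) = 0*(-4 + 0**2 - 2*0) = 0*(-4 + 0 + 0) = 0*(-4) = 0)
H = 0 (H = (30*(-63))*0 = -1890*0 = 0)
(122314 + W(114)) - H = (122314 + 168) - 1*0 = 122482 + 0 = 122482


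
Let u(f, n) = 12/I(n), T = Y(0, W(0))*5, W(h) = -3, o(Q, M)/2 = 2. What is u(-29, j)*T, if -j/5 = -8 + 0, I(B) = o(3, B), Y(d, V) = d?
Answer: 0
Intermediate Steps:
o(Q, M) = 4 (o(Q, M) = 2*2 = 4)
I(B) = 4
T = 0 (T = 0*5 = 0)
j = 40 (j = -5*(-8 + 0) = -5*(-8) = 40)
u(f, n) = 3 (u(f, n) = 12/4 = 12*(1/4) = 3)
u(-29, j)*T = 3*0 = 0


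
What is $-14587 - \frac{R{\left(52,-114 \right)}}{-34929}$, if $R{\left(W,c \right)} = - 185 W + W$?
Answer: $- \frac{509518891}{34929} \approx -14587.0$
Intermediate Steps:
$R{\left(W,c \right)} = - 184 W$
$-14587 - \frac{R{\left(52,-114 \right)}}{-34929} = -14587 - \frac{\left(-184\right) 52}{-34929} = -14587 - \left(-9568\right) \left(- \frac{1}{34929}\right) = -14587 - \frac{9568}{34929} = - \frac{509518891}{34929}$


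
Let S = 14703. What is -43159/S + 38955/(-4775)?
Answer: -155767918/14041365 ≈ -11.094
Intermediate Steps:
-43159/S + 38955/(-4775) = -43159/14703 + 38955/(-4775) = -43159*1/14703 + 38955*(-1/4775) = -43159/14703 - 7791/955 = -155767918/14041365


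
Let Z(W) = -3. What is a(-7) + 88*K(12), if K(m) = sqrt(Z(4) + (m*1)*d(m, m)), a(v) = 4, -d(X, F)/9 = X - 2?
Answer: 4 + 1672*I*sqrt(3) ≈ 4.0 + 2896.0*I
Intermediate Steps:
d(X, F) = 18 - 9*X (d(X, F) = -9*(X - 2) = -9*(-2 + X) = 18 - 9*X)
K(m) = sqrt(-3 + m*(18 - 9*m)) (K(m) = sqrt(-3 + (m*1)*(18 - 9*m)) = sqrt(-3 + m*(18 - 9*m)))
a(-7) + 88*K(12) = 4 + 88*(sqrt(3)*sqrt(-1 - 3*12*(-2 + 12))) = 4 + 88*(sqrt(3)*sqrt(-1 - 3*12*10)) = 4 + 88*(sqrt(3)*sqrt(-1 - 360)) = 4 + 88*(sqrt(3)*sqrt(-361)) = 4 + 88*(sqrt(3)*(19*I)) = 4 + 88*(19*I*sqrt(3)) = 4 + 1672*I*sqrt(3)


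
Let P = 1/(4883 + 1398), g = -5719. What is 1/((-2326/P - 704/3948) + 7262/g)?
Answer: -806379/11780880644408 ≈ -6.8448e-8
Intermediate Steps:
P = 1/6281 ≈ 0.00015921
1/((-2326/P - 704/3948) + 7262/g) = 1/((-2326/1/6281 - 704/3948) + 7262/(-5719)) = 1/((-2326*6281 - 704*1/3948) + 7262*(-1/5719)) = 1/((-14609606 - 176/987) - 7262/5719) = 1/(-14419681298/987 - 7262/5719) = 1/(-11780880644408/806379) = -806379/11780880644408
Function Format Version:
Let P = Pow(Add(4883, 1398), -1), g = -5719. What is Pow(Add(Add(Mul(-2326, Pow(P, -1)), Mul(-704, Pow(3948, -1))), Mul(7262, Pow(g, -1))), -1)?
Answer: Rational(-806379, 11780880644408) ≈ -6.8448e-8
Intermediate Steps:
P = Rational(1, 6281) (P = Pow(6281, -1) = Rational(1, 6281) ≈ 0.00015921)
Pow(Add(Add(Mul(-2326, Pow(P, -1)), Mul(-704, Pow(3948, -1))), Mul(7262, Pow(g, -1))), -1) = Pow(Add(Add(Mul(-2326, Pow(Rational(1, 6281), -1)), Mul(-704, Pow(3948, -1))), Mul(7262, Pow(-5719, -1))), -1) = Pow(Add(Add(Mul(-2326, 6281), Mul(-704, Rational(1, 3948))), Mul(7262, Rational(-1, 5719))), -1) = Pow(Add(Add(-14609606, Rational(-176, 987)), Rational(-7262, 5719)), -1) = Pow(Add(Rational(-14419681298, 987), Rational(-7262, 5719)), -1) = Pow(Rational(-11780880644408, 806379), -1) = Rational(-806379, 11780880644408)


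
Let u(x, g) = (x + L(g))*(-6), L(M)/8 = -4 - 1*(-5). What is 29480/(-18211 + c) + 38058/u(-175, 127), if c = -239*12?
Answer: 128780937/3520193 ≈ 36.583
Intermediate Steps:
L(M) = 8 (L(M) = 8*(-4 - 1*(-5)) = 8*(-4 + 5) = 8*1 = 8)
c = -2868
u(x, g) = -48 - 6*x (u(x, g) = (x + 8)*(-6) = (8 + x)*(-6) = -48 - 6*x)
29480/(-18211 + c) + 38058/u(-175, 127) = 29480/(-18211 - 2868) + 38058/(-48 - 6*(-175)) = 29480/(-21079) + 38058/(-48 + 1050) = 29480*(-1/21079) + 38058/1002 = -29480/21079 + 38058*(1/1002) = -29480/21079 + 6343/167 = 128780937/3520193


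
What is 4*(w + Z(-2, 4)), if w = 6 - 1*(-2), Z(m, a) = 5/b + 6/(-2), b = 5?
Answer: 24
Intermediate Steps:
Z(m, a) = -2 (Z(m, a) = 5/5 + 6/(-2) = 5*(⅕) + 6*(-½) = 1 - 3 = -2)
w = 8 (w = 6 + 2 = 8)
4*(w + Z(-2, 4)) = 4*(8 - 2) = 4*6 = 24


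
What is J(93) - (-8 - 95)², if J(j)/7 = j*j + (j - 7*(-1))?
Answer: 50634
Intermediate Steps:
J(j) = 49 + 7*j + 7*j² (J(j) = 7*(j*j + (j - 7*(-1))) = 7*(j² + (j + 7)) = 7*(j² + (7 + j)) = 7*(7 + j + j²) = 49 + 7*j + 7*j²)
J(93) - (-8 - 95)² = (49 + 7*93 + 7*93²) - (-8 - 95)² = (49 + 651 + 7*8649) - 1*(-103)² = (49 + 651 + 60543) - 1*10609 = 61243 - 10609 = 50634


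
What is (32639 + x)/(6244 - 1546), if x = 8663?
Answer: 20651/2349 ≈ 8.7914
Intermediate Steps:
(32639 + x)/(6244 - 1546) = (32639 + 8663)/(6244 - 1546) = 41302/4698 = 41302*(1/4698) = 20651/2349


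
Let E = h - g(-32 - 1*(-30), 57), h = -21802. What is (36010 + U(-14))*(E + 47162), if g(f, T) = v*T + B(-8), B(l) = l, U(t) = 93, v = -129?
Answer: 1181326263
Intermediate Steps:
g(f, T) = -8 - 129*T (g(f, T) = -129*T - 8 = -8 - 129*T)
E = -14441 (E = -21802 - (-8 - 129*57) = -21802 - (-8 - 7353) = -21802 - 1*(-7361) = -21802 + 7361 = -14441)
(36010 + U(-14))*(E + 47162) = (36010 + 93)*(-14441 + 47162) = 36103*32721 = 1181326263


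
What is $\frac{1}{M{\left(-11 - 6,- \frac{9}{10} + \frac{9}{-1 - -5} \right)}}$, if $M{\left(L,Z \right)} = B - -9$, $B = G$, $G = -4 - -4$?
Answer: $\frac{1}{9} \approx 0.11111$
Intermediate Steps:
$G = 0$ ($G = -4 + 4 = 0$)
$B = 0$
$M{\left(L,Z \right)} = 9$ ($M{\left(L,Z \right)} = 0 - -9 = 0 + 9 = 9$)
$\frac{1}{M{\left(-11 - 6,- \frac{9}{10} + \frac{9}{-1 - -5} \right)}} = \frac{1}{9}$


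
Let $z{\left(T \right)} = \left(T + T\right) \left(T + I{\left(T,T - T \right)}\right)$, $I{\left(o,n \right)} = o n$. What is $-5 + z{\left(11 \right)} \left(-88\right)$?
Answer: $-21301$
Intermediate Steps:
$I{\left(o,n \right)} = n o$
$z{\left(T \right)} = 2 T^{2}$ ($z{\left(T \right)} = \left(T + T\right) \left(T + \left(T - T\right) T\right) = 2 T \left(T + 0 T\right) = 2 T \left(T + 0\right) = 2 T T = 2 T^{2}$)
$-5 + z{\left(11 \right)} \left(-88\right) = -5 + 2 \cdot 11^{2} \left(-88\right) = -5 + 2 \cdot 121 \left(-88\right) = -5 + 242 \left(-88\right) = -5 - 21296 = -21301$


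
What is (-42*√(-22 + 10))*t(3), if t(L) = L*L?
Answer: -756*I*√3 ≈ -1309.4*I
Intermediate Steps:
t(L) = L²
(-42*√(-22 + 10))*t(3) = -42*√(-22 + 10)*3² = -84*I*√3*9 = -756*I*√3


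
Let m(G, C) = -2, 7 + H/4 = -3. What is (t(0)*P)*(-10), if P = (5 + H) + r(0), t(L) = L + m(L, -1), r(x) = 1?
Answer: -680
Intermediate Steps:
H = -40 (H = -28 + 4*(-3) = -28 - 12 = -40)
t(L) = -2 + L (t(L) = L - 2 = -2 + L)
P = -34 (P = (5 - 40) + 1 = -35 + 1 = -34)
(t(0)*P)*(-10) = ((-2 + 0)*(-34))*(-10) = -2*(-34)*(-10) = 68*(-10) = -680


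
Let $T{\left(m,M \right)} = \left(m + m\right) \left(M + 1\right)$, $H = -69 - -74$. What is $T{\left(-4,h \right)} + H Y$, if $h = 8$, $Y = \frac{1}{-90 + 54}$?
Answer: $- \frac{2597}{36} \approx -72.139$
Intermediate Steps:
$Y = - \frac{1}{36}$ ($Y = \frac{1}{-36} = - \frac{1}{36} \approx -0.027778$)
$H = 5$ ($H = -69 + 74 = 5$)
$T{\left(m,M \right)} = 2 m \left(1 + M\right)$
$T{\left(-4,h \right)} + H Y = 2 \left(-4\right) \left(1 + 8\right) + 5 \left(- \frac{1}{36}\right) = 2 \left(-4\right) 9 - \frac{5}{36} = -72 - \frac{5}{36} = - \frac{2597}{36}$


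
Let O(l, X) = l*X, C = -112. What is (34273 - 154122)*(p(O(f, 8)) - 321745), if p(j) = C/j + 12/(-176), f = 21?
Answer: 5090039404013/132 ≈ 3.8561e+10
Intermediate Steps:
O(l, X) = X*l
p(j) = -3/44 - 112/j (p(j) = -112/j + 12/(-176) = -112/j + 12*(-1/176) = -112/j - 3/44 = -3/44 - 112/j)
(34273 - 154122)*(p(O(f, 8)) - 321745) = (34273 - 154122)*((-3/44 - 112/(8*21)) - 321745) = -119849*((-3/44 - 112/168) - 321745) = -119849*((-3/44 - 112*1/168) - 321745) = -119849*((-3/44 - 2/3) - 321745) = -119849*(-97/132 - 321745) = -119849*(-42470437/132) = 5090039404013/132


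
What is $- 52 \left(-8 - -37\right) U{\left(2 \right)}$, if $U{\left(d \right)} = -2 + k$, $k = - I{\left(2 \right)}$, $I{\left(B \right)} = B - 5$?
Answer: $-1508$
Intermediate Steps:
$I{\left(B \right)} = -5 + B$
$k = 3$ ($k = - (-5 + 2) = \left(-1\right) \left(-3\right) = 3$)
$U{\left(d \right)} = 1$ ($U{\left(d \right)} = -2 + 3 = 1$)
$- 52 \left(-8 - -37\right) U{\left(2 \right)} = - 52 \left(-8 - -37\right) 1 = - 52 \left(-8 + 37\right) 1 = \left(-52\right) 29 \cdot 1 = \left(-1508\right) 1 = -1508$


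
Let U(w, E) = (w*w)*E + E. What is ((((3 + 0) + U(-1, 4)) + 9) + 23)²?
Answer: 1849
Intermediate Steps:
U(w, E) = E + E*w² (U(w, E) = w²*E + E = E*w² + E = E + E*w²)
((((3 + 0) + U(-1, 4)) + 9) + 23)² = ((((3 + 0) + 4*(1 + (-1)²)) + 9) + 23)² = (((3 + 4*(1 + 1)) + 9) + 23)² = (((3 + 4*2) + 9) + 23)² = (((3 + 8) + 9) + 23)² = ((11 + 9) + 23)² = (20 + 23)² = 43² = 1849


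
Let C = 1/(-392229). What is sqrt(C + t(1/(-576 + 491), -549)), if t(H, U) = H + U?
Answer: I*sqrt(67804168797756615)/11113155 ≈ 23.431*I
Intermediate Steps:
C = -1/392229 ≈ -2.5495e-6
sqrt(C + t(1/(-576 + 491), -549)) = sqrt(-1/392229 + (1/(-576 + 491) - 549)) = sqrt(-1/392229 + (1/(-85) - 549)) = sqrt(-1/392229 + (-1/85 - 549)) = sqrt(-1/392229 - 46666/85) = sqrt(-18303758599/33339465) = I*sqrt(67804168797756615)/11113155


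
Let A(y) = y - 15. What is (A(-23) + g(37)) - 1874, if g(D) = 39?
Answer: -1873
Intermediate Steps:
A(y) = -15 + y
(A(-23) + g(37)) - 1874 = ((-15 - 23) + 39) - 1874 = (-38 + 39) - 1874 = 1 - 1874 = -1873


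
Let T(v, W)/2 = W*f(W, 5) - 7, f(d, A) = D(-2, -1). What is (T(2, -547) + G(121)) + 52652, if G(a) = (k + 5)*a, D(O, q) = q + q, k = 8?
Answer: 56399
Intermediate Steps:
D(O, q) = 2*q
f(d, A) = -2 (f(d, A) = 2*(-1) = -2)
G(a) = 13*a (G(a) = (8 + 5)*a = 13*a)
T(v, W) = -14 - 4*W (T(v, W) = 2*(W*(-2) - 7) = 2*(-2*W - 7) = 2*(-7 - 2*W) = -14 - 4*W)
(T(2, -547) + G(121)) + 52652 = ((-14 - 4*(-547)) + 13*121) + 52652 = ((-14 + 2188) + 1573) + 52652 = (2174 + 1573) + 52652 = 3747 + 52652 = 56399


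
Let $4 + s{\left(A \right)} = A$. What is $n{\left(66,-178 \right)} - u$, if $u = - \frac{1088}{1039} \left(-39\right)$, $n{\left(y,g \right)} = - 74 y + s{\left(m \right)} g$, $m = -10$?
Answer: $- \frac{2527720}{1039} \approx -2432.8$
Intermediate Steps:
$s{\left(A \right)} = -4 + A$
$n{\left(y,g \right)} = - 74 y - 14 g$ ($n{\left(y,g \right)} = - 74 y + \left(-4 - 10\right) g = - 74 y - 14 g$)
$u = \frac{42432}{1039}$ ($u = \left(-1088\right) \frac{1}{1039} \left(-39\right) = \left(- \frac{1088}{1039}\right) \left(-39\right) = \frac{42432}{1039} \approx 40.839$)
$n{\left(66,-178 \right)} - u = \left(\left(-74\right) 66 - -2492\right) - \frac{42432}{1039} = \left(-4884 + 2492\right) - \frac{42432}{1039} = -2392 - \frac{42432}{1039} = - \frac{2527720}{1039}$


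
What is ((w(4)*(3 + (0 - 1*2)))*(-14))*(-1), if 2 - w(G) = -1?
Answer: 42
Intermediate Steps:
w(G) = 3 (w(G) = 2 - 1*(-1) = 2 + 1 = 3)
((w(4)*(3 + (0 - 1*2)))*(-14))*(-1) = ((3*(3 + (0 - 1*2)))*(-14))*(-1) = ((3*(3 + (0 - 2)))*(-14))*(-1) = ((3*(3 - 2))*(-14))*(-1) = ((3*1)*(-14))*(-1) = (3*(-14))*(-1) = -42*(-1) = 42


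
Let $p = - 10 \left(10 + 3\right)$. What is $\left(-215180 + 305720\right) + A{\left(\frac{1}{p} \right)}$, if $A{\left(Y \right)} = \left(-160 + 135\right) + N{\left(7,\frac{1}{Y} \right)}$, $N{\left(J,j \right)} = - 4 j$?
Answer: $91035$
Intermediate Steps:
$p = -130$ ($p = \left(-10\right) 13 = -130$)
$A{\left(Y \right)} = -25 - \frac{4}{Y}$ ($A{\left(Y \right)} = \left(-160 + 135\right) - \frac{4}{Y} = -25 - \frac{4}{Y}$)
$\left(-215180 + 305720\right) + A{\left(\frac{1}{p} \right)} = \left(-215180 + 305720\right) - \left(25 + \frac{4}{\frac{1}{-130}}\right) = 90540 - \left(25 + \frac{4}{- \frac{1}{130}}\right) = 90540 - -495 = 90540 + \left(-25 + 520\right) = 90540 + 495 = 91035$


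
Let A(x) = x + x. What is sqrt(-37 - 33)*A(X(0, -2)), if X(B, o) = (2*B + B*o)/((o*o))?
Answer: 0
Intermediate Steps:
X(B, o) = (2*B + B*o)/o**2 (X(B, o) = (2*B + B*o)/(o**2) = (2*B + B*o)/o**2)
A(x) = 2*x
sqrt(-37 - 33)*A(X(0, -2)) = sqrt(-37 - 33)*(2*(0*(2 - 2)/(-2)**2)) = sqrt(-70)*(2*(0*(1/4)*0)) = (I*sqrt(70))*(2*0) = (I*sqrt(70))*0 = 0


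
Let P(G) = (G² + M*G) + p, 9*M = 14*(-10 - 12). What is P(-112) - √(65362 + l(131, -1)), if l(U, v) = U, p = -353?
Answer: 144215/9 - 3*√7277 ≈ 15768.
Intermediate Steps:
M = -308/9 (M = (14*(-10 - 12))/9 = (14*(-22))/9 = (⅑)*(-308) = -308/9 ≈ -34.222)
P(G) = -353 + G² - 308*G/9 (P(G) = (G² - 308*G/9) - 353 = -353 + G² - 308*G/9)
P(-112) - √(65362 + l(131, -1)) = (-353 + (-112)² - 308/9*(-112)) - √(65362 + 131) = (-353 + 12544 + 34496/9) - √65493 = 144215/9 - 3*√7277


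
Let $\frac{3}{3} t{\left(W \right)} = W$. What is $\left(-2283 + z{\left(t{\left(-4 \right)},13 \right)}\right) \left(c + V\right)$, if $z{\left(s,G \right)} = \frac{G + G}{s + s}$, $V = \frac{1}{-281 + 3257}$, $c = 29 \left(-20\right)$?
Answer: $\frac{509193305}{384} \approx 1.326 \cdot 10^{6}$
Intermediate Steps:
$t{\left(W \right)} = W$
$c = -580$
$V = \frac{1}{2976} \approx 0.00033602$
$z{\left(s,G \right)} = \frac{G}{s}$ ($z{\left(s,G \right)} = \frac{2 G}{2 s} = 2 G \frac{1}{2 s} = \frac{G}{s}$)
$\left(-2283 + z{\left(t{\left(-4 \right)},13 \right)}\right) \left(c + V\right) = \left(-2283 + \frac{13}{-4}\right) \left(-580 + \frac{1}{2976}\right) = \left(-2283 + 13 \left(- \frac{1}{4}\right)\right) \left(- \frac{1726079}{2976}\right) = \left(-2283 - \frac{13}{4}\right) \left(- \frac{1726079}{2976}\right) = \left(- \frac{9145}{4}\right) \left(- \frac{1726079}{2976}\right) = \frac{509193305}{384}$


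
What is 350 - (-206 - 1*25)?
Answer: 581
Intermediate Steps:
350 - (-206 - 1*25) = 350 - (-206 - 25) = 350 - 1*(-231) = 350 + 231 = 581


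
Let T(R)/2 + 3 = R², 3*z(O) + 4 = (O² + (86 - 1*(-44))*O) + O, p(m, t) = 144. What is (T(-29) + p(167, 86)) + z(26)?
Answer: 9538/3 ≈ 3179.3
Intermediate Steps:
z(O) = -4/3 + O²/3 + 131*O/3 (z(O) = -4/3 + ((O² + (86 - 1*(-44))*O) + O)/3 = -4/3 + ((O² + (86 + 44)*O) + O)/3 = -4/3 + ((O² + 130*O) + O)/3 = -4/3 + (O² + 131*O)/3 = -4/3 + (O²/3 + 131*O/3) = -4/3 + O²/3 + 131*O/3)
T(R) = -6 + 2*R²
(T(-29) + p(167, 86)) + z(26) = ((-6 + 2*(-29)²) + 144) + (-4/3 + (⅓)*26² + (131/3)*26) = ((-6 + 2*841) + 144) + (-4/3 + (⅓)*676 + 3406/3) = ((-6 + 1682) + 144) + (-4/3 + 676/3 + 3406/3) = (1676 + 144) + 4078/3 = 1820 + 4078/3 = 9538/3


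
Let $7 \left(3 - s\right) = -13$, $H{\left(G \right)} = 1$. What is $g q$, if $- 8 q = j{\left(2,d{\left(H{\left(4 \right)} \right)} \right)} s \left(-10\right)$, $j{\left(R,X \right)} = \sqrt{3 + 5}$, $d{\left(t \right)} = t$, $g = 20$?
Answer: $\frac{1700 \sqrt{2}}{7} \approx 343.45$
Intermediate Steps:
$j{\left(R,X \right)} = 2 \sqrt{2}$ ($j{\left(R,X \right)} = \sqrt{8} = 2 \sqrt{2}$)
$s = \frac{34}{7}$ ($s = 3 - - \frac{13}{7} = 3 + \frac{13}{7} = \frac{34}{7} \approx 4.8571$)
$q = \frac{85 \sqrt{2}}{7}$ ($q = - \frac{2 \sqrt{2} \cdot \frac{34}{7} \left(-10\right)}{8} = - \frac{\frac{68 \sqrt{2}}{7} \left(-10\right)}{8} = - \frac{\left(- \frac{680}{7}\right) \sqrt{2}}{8} = \frac{85 \sqrt{2}}{7} \approx 17.173$)
$g q = 20 \frac{85 \sqrt{2}}{7} = \frac{1700 \sqrt{2}}{7}$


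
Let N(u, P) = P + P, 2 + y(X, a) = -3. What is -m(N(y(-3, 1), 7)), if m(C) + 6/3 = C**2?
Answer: -194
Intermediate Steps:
y(X, a) = -5 (y(X, a) = -2 - 3 = -5)
N(u, P) = 2*P
m(C) = -2 + C**2
-m(N(y(-3, 1), 7)) = -(-2 + (2*7)**2) = -(-2 + 14**2) = -(-2 + 196) = -1*194 = -194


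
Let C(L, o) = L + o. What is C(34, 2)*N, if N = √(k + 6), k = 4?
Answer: 36*√10 ≈ 113.84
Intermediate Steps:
N = √10 (N = √(4 + 6) = √10 ≈ 3.1623)
C(34, 2)*N = (34 + 2)*√10 = 36*√10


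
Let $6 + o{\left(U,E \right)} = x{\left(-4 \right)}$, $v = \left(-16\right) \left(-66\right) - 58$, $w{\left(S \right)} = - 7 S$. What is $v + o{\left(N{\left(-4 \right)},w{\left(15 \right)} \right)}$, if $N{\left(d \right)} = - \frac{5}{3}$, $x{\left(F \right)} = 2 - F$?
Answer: $998$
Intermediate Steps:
$v = 998$ ($v = 1056 - 58 = 998$)
$N{\left(d \right)} = - \frac{5}{3}$ ($N{\left(d \right)} = \left(-5\right) \frac{1}{3} = - \frac{5}{3}$)
$o{\left(U,E \right)} = 0$ ($o{\left(U,E \right)} = -6 + \left(2 - -4\right) = -6 + \left(2 + 4\right) = -6 + 6 = 0$)
$v + o{\left(N{\left(-4 \right)},w{\left(15 \right)} \right)} = 998 + 0 = 998$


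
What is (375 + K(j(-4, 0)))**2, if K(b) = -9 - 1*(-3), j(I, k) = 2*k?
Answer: 136161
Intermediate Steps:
K(b) = -6 (K(b) = -9 + 3 = -6)
(375 + K(j(-4, 0)))**2 = (375 - 6)**2 = 369**2 = 136161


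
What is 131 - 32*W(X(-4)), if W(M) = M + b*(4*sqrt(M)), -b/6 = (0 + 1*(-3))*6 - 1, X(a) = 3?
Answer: 35 - 14592*sqrt(3) ≈ -25239.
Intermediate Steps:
b = 114 (b = -6*((0 + 1*(-3))*6 - 1) = -6*((0 - 3)*6 - 1) = -6*(-3*6 - 1) = -6*(-18 - 1) = -6*(-19) = 114)
W(M) = M + 456*sqrt(M) (W(M) = M + 114*(4*sqrt(M)) = M + 456*sqrt(M))
131 - 32*W(X(-4)) = 131 - 32*(3 + 456*sqrt(3)) = 131 + (-96 - 14592*sqrt(3)) = 35 - 14592*sqrt(3)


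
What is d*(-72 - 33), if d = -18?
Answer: 1890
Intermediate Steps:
d*(-72 - 33) = -18*(-72 - 33) = -18*(-105) = 1890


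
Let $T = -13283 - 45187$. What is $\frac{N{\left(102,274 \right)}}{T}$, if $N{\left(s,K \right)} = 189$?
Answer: $- \frac{63}{19490} \approx -0.0032324$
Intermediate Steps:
$T = -58470$ ($T = -13283 - 45187 = -58470$)
$\frac{N{\left(102,274 \right)}}{T} = \frac{189}{-58470} = 189 \left(- \frac{1}{58470}\right) = - \frac{63}{19490}$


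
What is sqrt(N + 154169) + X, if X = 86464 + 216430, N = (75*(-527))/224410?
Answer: 302894 + sqrt(310556742076946)/44882 ≈ 3.0329e+5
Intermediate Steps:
N = -7905/44882 (N = -39525*1/224410 = -7905/44882 ≈ -0.17613)
X = 302894
sqrt(N + 154169) + X = sqrt(-7905/44882 + 154169) + 302894 = sqrt(6919405153/44882) + 302894 = sqrt(310556742076946)/44882 + 302894 = 302894 + sqrt(310556742076946)/44882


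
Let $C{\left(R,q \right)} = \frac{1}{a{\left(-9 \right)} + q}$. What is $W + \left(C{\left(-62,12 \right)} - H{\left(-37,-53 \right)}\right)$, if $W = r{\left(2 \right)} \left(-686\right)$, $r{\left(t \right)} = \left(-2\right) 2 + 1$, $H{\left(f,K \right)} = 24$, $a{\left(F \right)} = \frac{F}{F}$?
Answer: $\frac{26443}{13} \approx 2034.1$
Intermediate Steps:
$a{\left(F \right)} = 1$
$r{\left(t \right)} = -3$ ($r{\left(t \right)} = -4 + 1 = -3$)
$C{\left(R,q \right)} = \frac{1}{1 + q}$
$W = 2058$ ($W = \left(-3\right) \left(-686\right) = 2058$)
$W + \left(C{\left(-62,12 \right)} - H{\left(-37,-53 \right)}\right) = 2058 + \left(\frac{1}{1 + 12} - 24\right) = 2058 - \left(24 - \frac{1}{13}\right) = 2058 + \left(\frac{1}{13} - 24\right) = 2058 - \frac{311}{13} = \frac{26443}{13}$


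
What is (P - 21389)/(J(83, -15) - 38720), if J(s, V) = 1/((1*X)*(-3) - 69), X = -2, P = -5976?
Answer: 1723995/2439361 ≈ 0.70674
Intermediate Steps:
J(s, V) = -1/63 (J(s, V) = 1/((1*(-2))*(-3) - 69) = 1/(-2*(-3) - 69) = 1/(6 - 69) = 1/(-63) = -1/63)
(P - 21389)/(J(83, -15) - 38720) = (-5976 - 21389)/(-1/63 - 38720) = -27365/(-2439361/63) = -27365*(-63/2439361) = 1723995/2439361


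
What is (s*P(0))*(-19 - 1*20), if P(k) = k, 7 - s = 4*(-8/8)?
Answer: 0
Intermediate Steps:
s = 11 (s = 7 - 4*(-8/8) = 7 - 4*(-8*⅛) = 7 - 4*(-1) = 7 - 1*(-4) = 7 + 4 = 11)
(s*P(0))*(-19 - 1*20) = (11*0)*(-19 - 1*20) = 0*(-19 - 20) = 0*(-39) = 0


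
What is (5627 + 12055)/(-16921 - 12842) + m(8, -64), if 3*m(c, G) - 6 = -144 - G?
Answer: -250612/9921 ≈ -25.261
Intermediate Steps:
m(c, G) = -46 - G/3 (m(c, G) = 2 + (-144 - G)/3 = 2 + (-48 - G/3) = -46 - G/3)
(5627 + 12055)/(-16921 - 12842) + m(8, -64) = (5627 + 12055)/(-16921 - 12842) + (-46 - ⅓*(-64)) = 17682/(-29763) + (-46 + 64/3) = 17682*(-1/29763) - 74/3 = -5894/9921 - 74/3 = -250612/9921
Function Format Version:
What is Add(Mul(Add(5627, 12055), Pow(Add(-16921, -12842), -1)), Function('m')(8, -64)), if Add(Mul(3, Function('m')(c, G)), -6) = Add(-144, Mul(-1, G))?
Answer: Rational(-250612, 9921) ≈ -25.261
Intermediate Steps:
Function('m')(c, G) = Add(-46, Mul(Rational(-1, 3), G)) (Function('m')(c, G) = Add(2, Mul(Rational(1, 3), Add(-144, Mul(-1, G)))) = Add(2, Add(-48, Mul(Rational(-1, 3), G))) = Add(-46, Mul(Rational(-1, 3), G)))
Add(Mul(Add(5627, 12055), Pow(Add(-16921, -12842), -1)), Function('m')(8, -64)) = Add(Mul(Add(5627, 12055), Pow(Add(-16921, -12842), -1)), Add(-46, Mul(Rational(-1, 3), -64))) = Add(Mul(17682, Pow(-29763, -1)), Add(-46, Rational(64, 3))) = Add(Mul(17682, Rational(-1, 29763)), Rational(-74, 3)) = Add(Rational(-5894, 9921), Rational(-74, 3)) = Rational(-250612, 9921)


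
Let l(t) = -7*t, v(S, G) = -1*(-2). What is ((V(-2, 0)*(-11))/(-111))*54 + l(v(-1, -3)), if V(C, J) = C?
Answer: -914/37 ≈ -24.703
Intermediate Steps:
v(S, G) = 2
((V(-2, 0)*(-11))/(-111))*54 + l(v(-1, -3)) = (-2*(-11)/(-111))*54 - 7*2 = (22*(-1/111))*54 - 14 = -22/111*54 - 14 = -396/37 - 14 = -914/37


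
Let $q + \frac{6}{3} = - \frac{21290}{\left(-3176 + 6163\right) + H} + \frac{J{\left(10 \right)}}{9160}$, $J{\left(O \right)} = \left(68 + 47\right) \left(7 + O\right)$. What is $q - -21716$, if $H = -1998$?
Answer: $\frac{39303850891}{1811848} \approx 21693.0$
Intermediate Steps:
$J{\left(O \right)} = 805 + 115 O$ ($J{\left(O \right)} = 115 \left(7 + O\right) = 805 + 115 O$)
$q = - \frac{42240277}{1811848}$ ($q = -2 + \left(- \frac{21290}{\left(-3176 + 6163\right) - 1998} + \frac{805 + 115 \cdot 10}{9160}\right) = -2 + \left(- \frac{21290}{2987 - 1998} + \left(805 + 1150\right) \frac{1}{9160}\right) = -2 + \left(- \frac{21290}{989} + 1955 \cdot \frac{1}{9160}\right) = -2 + \left(\left(-21290\right) \frac{1}{989} + \frac{391}{1832}\right) = -2 + \left(- \frac{21290}{989} + \frac{391}{1832}\right) = -2 - \frac{38616581}{1811848} = - \frac{42240277}{1811848} \approx -23.313$)
$q - -21716 = - \frac{42240277}{1811848} - -21716 = - \frac{42240277}{1811848} + 21716 = \frac{39303850891}{1811848}$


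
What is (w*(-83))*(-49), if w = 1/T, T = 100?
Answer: 4067/100 ≈ 40.670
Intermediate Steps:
w = 1/100 ≈ 0.010000
(w*(-83))*(-49) = ((1/100)*(-83))*(-49) = -83/100*(-49) = 4067/100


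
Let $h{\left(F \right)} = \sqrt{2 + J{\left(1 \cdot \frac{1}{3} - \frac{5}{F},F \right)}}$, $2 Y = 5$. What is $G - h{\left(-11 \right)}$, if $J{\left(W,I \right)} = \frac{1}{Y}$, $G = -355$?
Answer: $-355 - \frac{2 \sqrt{15}}{5} \approx -356.55$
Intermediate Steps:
$Y = \frac{5}{2}$ ($Y = \frac{1}{2} \cdot 5 = \frac{5}{2} \approx 2.5$)
$J{\left(W,I \right)} = \frac{2}{5}$ ($J{\left(W,I \right)} = \frac{1}{\frac{5}{2}} = \frac{2}{5}$)
$h{\left(F \right)} = \frac{2 \sqrt{15}}{5}$ ($h{\left(F \right)} = \sqrt{2 + \frac{2}{5}} = \sqrt{\frac{12}{5}} = \frac{2 \sqrt{15}}{5}$)
$G - h{\left(-11 \right)} = -355 - \frac{2 \sqrt{15}}{5}$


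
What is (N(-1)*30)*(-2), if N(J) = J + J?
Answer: 120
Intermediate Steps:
N(J) = 2*J
(N(-1)*30)*(-2) = ((2*(-1))*30)*(-2) = -2*30*(-2) = -60*(-2) = 120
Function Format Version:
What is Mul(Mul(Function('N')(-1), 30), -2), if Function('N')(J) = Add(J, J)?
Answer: 120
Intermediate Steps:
Function('N')(J) = Mul(2, J)
Mul(Mul(Function('N')(-1), 30), -2) = Mul(Mul(Mul(2, -1), 30), -2) = Mul(Mul(-2, 30), -2) = Mul(-60, -2) = 120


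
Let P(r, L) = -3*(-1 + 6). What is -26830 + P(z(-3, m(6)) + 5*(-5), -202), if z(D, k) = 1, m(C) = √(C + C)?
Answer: -26845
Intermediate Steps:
m(C) = √2*√C (m(C) = √(2*C) = √2*√C)
P(r, L) = -15 (P(r, L) = -3*5 = -15)
-26830 + P(z(-3, m(6)) + 5*(-5), -202) = -26830 - 15 = -26845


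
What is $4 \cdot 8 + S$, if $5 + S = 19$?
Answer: $46$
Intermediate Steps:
$S = 14$ ($S = -5 + 19 = 14$)
$4 \cdot 8 + S = 4 \cdot 8 + 14 = 32 + 14 = 46$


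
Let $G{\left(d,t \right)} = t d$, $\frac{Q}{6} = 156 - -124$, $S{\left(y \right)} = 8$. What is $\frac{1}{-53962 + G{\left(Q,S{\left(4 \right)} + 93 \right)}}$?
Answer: $\frac{1}{115718} \approx 8.6417 \cdot 10^{-6}$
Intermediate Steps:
$Q = 1680$ ($Q = 6 \left(156 - -124\right) = 6 \left(156 + 124\right) = 6 \cdot 280 = 1680$)
$G{\left(d,t \right)} = d t$
$\frac{1}{-53962 + G{\left(Q,S{\left(4 \right)} + 93 \right)}} = \frac{1}{-53962 + 1680 \left(8 + 93\right)} = \frac{1}{-53962 + 1680 \cdot 101} = \frac{1}{-53962 + 169680} = \frac{1}{115718}$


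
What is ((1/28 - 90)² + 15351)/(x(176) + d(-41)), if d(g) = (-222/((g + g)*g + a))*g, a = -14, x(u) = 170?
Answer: 5128172055/37779784 ≈ 135.74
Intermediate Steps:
d(g) = -222*g/(-14 + 2*g²) (d(g) = (-222/((g + g)*g - 14))*g = (-222/((2*g)*g - 14))*g = (-222/(2*g² - 14))*g = (-222/(-14 + 2*g²))*g = -222*g/(-14 + 2*g²))
((1/28 - 90)² + 15351)/(x(176) + d(-41)) = ((1/28 - 90)² + 15351)/(170 - 111*(-41)/(-7 + (-41)²)) = ((1/28 - 90)² + 15351)/(170 - 111*(-41)/(-7 + 1681)) = ((-2519/28)² + 15351)/(170 - 111*(-41)/1674) = (6345361/784 + 15351)/(170 - 111*(-41)*1/1674) = 18380545/(784*(170 + 1517/558)) = 18380545/(784*(96377/558)) = (18380545/784)*(558/96377) = 5128172055/37779784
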